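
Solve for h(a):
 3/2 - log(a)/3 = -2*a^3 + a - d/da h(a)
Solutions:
 h(a) = C1 - a^4/2 + a^2/2 + a*log(a)/3 - 11*a/6


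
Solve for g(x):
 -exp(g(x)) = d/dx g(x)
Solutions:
 g(x) = log(1/(C1 + x))


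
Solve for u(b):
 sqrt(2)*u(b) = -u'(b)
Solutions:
 u(b) = C1*exp(-sqrt(2)*b)


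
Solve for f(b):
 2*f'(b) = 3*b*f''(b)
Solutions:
 f(b) = C1 + C2*b^(5/3)


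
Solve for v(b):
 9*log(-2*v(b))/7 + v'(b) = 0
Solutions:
 7*Integral(1/(log(-_y) + log(2)), (_y, v(b)))/9 = C1 - b


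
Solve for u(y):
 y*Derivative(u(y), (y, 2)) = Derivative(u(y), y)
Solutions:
 u(y) = C1 + C2*y^2


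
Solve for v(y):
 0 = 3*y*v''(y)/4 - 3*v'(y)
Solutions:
 v(y) = C1 + C2*y^5


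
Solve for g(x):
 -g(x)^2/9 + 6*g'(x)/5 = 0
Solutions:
 g(x) = -54/(C1 + 5*x)


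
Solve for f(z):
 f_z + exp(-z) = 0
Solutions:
 f(z) = C1 + exp(-z)


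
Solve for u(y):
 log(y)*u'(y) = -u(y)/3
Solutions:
 u(y) = C1*exp(-li(y)/3)


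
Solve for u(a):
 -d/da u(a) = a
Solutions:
 u(a) = C1 - a^2/2


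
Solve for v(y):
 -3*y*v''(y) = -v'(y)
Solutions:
 v(y) = C1 + C2*y^(4/3)


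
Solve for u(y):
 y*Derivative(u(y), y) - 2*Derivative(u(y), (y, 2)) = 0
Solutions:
 u(y) = C1 + C2*erfi(y/2)


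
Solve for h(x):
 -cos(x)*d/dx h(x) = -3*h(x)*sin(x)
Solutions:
 h(x) = C1/cos(x)^3


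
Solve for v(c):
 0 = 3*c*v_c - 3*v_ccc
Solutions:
 v(c) = C1 + Integral(C2*airyai(c) + C3*airybi(c), c)


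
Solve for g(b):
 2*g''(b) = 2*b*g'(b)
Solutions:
 g(b) = C1 + C2*erfi(sqrt(2)*b/2)


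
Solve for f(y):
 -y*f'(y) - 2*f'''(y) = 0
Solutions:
 f(y) = C1 + Integral(C2*airyai(-2^(2/3)*y/2) + C3*airybi(-2^(2/3)*y/2), y)


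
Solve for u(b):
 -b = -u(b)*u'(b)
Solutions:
 u(b) = -sqrt(C1 + b^2)
 u(b) = sqrt(C1 + b^2)


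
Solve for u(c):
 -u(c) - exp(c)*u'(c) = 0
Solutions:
 u(c) = C1*exp(exp(-c))


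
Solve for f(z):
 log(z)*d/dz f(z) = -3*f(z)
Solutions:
 f(z) = C1*exp(-3*li(z))


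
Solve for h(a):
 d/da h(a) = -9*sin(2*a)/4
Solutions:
 h(a) = C1 + 9*cos(2*a)/8


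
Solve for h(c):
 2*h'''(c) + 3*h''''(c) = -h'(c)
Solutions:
 h(c) = C1 + C4*exp(-c) + (C2*sin(sqrt(11)*c/6) + C3*cos(sqrt(11)*c/6))*exp(c/6)


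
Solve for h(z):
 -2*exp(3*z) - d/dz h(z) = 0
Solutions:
 h(z) = C1 - 2*exp(3*z)/3


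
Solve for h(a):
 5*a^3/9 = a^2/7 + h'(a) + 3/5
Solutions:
 h(a) = C1 + 5*a^4/36 - a^3/21 - 3*a/5


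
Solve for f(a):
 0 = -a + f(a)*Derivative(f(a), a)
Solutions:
 f(a) = -sqrt(C1 + a^2)
 f(a) = sqrt(C1 + a^2)


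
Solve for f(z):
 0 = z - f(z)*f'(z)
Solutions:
 f(z) = -sqrt(C1 + z^2)
 f(z) = sqrt(C1 + z^2)


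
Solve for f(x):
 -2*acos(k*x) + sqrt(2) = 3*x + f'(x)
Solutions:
 f(x) = C1 - 3*x^2/2 + sqrt(2)*x - 2*Piecewise((x*acos(k*x) - sqrt(-k^2*x^2 + 1)/k, Ne(k, 0)), (pi*x/2, True))


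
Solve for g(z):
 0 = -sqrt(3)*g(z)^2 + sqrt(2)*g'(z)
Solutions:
 g(z) = -2/(C1 + sqrt(6)*z)


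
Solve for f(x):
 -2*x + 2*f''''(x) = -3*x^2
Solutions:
 f(x) = C1 + C2*x + C3*x^2 + C4*x^3 - x^6/240 + x^5/120


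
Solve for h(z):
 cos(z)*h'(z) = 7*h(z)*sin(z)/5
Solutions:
 h(z) = C1/cos(z)^(7/5)


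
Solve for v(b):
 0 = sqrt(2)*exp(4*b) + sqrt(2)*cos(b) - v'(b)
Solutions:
 v(b) = C1 + sqrt(2)*exp(4*b)/4 + sqrt(2)*sin(b)


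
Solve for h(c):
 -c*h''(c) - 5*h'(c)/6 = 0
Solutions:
 h(c) = C1 + C2*c^(1/6)


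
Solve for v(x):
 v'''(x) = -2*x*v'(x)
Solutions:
 v(x) = C1 + Integral(C2*airyai(-2^(1/3)*x) + C3*airybi(-2^(1/3)*x), x)


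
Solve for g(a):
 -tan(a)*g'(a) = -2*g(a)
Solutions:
 g(a) = C1*sin(a)^2


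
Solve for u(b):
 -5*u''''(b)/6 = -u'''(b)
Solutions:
 u(b) = C1 + C2*b + C3*b^2 + C4*exp(6*b/5)


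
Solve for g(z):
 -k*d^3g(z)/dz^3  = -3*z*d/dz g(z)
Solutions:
 g(z) = C1 + Integral(C2*airyai(3^(1/3)*z*(1/k)^(1/3)) + C3*airybi(3^(1/3)*z*(1/k)^(1/3)), z)


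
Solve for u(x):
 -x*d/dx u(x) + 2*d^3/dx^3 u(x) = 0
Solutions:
 u(x) = C1 + Integral(C2*airyai(2^(2/3)*x/2) + C3*airybi(2^(2/3)*x/2), x)


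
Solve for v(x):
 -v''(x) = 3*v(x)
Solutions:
 v(x) = C1*sin(sqrt(3)*x) + C2*cos(sqrt(3)*x)


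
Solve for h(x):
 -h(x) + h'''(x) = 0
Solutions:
 h(x) = C3*exp(x) + (C1*sin(sqrt(3)*x/2) + C2*cos(sqrt(3)*x/2))*exp(-x/2)


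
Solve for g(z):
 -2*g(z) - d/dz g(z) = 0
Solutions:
 g(z) = C1*exp(-2*z)


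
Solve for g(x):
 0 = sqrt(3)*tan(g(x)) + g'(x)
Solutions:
 g(x) = pi - asin(C1*exp(-sqrt(3)*x))
 g(x) = asin(C1*exp(-sqrt(3)*x))


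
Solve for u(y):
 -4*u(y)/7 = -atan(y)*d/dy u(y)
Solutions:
 u(y) = C1*exp(4*Integral(1/atan(y), y)/7)


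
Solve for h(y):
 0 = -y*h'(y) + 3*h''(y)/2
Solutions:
 h(y) = C1 + C2*erfi(sqrt(3)*y/3)


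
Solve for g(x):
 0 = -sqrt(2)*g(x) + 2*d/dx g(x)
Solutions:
 g(x) = C1*exp(sqrt(2)*x/2)


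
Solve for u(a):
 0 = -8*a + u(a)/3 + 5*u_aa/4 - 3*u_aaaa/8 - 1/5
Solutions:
 u(a) = C1*exp(-sqrt(3)*a*sqrt(5 + sqrt(33))/3) + C2*exp(sqrt(3)*a*sqrt(5 + sqrt(33))/3) + C3*sin(sqrt(3)*a*sqrt(-5 + sqrt(33))/3) + C4*cos(sqrt(3)*a*sqrt(-5 + sqrt(33))/3) + 24*a + 3/5


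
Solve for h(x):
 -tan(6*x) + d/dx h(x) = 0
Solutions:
 h(x) = C1 - log(cos(6*x))/6


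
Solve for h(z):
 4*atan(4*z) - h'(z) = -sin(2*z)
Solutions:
 h(z) = C1 + 4*z*atan(4*z) - log(16*z^2 + 1)/2 - cos(2*z)/2


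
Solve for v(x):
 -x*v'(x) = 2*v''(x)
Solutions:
 v(x) = C1 + C2*erf(x/2)


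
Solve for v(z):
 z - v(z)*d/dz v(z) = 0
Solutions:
 v(z) = -sqrt(C1 + z^2)
 v(z) = sqrt(C1 + z^2)


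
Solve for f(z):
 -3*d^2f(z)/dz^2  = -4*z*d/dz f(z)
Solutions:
 f(z) = C1 + C2*erfi(sqrt(6)*z/3)


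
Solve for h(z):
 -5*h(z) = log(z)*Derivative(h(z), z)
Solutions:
 h(z) = C1*exp(-5*li(z))


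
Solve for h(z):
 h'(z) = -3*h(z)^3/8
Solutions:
 h(z) = -2*sqrt(-1/(C1 - 3*z))
 h(z) = 2*sqrt(-1/(C1 - 3*z))


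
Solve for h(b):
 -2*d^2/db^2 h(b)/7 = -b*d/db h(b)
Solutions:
 h(b) = C1 + C2*erfi(sqrt(7)*b/2)


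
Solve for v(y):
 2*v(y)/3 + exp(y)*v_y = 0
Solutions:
 v(y) = C1*exp(2*exp(-y)/3)


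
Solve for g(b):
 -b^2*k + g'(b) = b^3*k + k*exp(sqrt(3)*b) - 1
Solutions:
 g(b) = C1 + b^4*k/4 + b^3*k/3 - b + sqrt(3)*k*exp(sqrt(3)*b)/3


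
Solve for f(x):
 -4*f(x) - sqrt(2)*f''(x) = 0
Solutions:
 f(x) = C1*sin(2^(3/4)*x) + C2*cos(2^(3/4)*x)


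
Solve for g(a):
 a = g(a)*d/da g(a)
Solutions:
 g(a) = -sqrt(C1 + a^2)
 g(a) = sqrt(C1 + a^2)


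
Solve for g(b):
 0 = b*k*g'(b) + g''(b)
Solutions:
 g(b) = Piecewise((-sqrt(2)*sqrt(pi)*C1*erf(sqrt(2)*b*sqrt(k)/2)/(2*sqrt(k)) - C2, (k > 0) | (k < 0)), (-C1*b - C2, True))


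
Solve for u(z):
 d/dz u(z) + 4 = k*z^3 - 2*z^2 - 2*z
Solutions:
 u(z) = C1 + k*z^4/4 - 2*z^3/3 - z^2 - 4*z


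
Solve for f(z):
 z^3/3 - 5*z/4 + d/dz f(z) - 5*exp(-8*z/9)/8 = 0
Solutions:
 f(z) = C1 - z^4/12 + 5*z^2/8 - 45*exp(-8*z/9)/64


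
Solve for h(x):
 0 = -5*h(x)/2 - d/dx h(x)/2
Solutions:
 h(x) = C1*exp(-5*x)


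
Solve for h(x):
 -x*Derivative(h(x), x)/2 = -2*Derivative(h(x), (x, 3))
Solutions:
 h(x) = C1 + Integral(C2*airyai(2^(1/3)*x/2) + C3*airybi(2^(1/3)*x/2), x)


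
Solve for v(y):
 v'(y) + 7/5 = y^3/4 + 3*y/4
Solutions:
 v(y) = C1 + y^4/16 + 3*y^2/8 - 7*y/5


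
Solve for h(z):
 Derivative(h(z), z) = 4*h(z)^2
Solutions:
 h(z) = -1/(C1 + 4*z)


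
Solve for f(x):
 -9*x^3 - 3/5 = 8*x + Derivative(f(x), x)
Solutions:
 f(x) = C1 - 9*x^4/4 - 4*x^2 - 3*x/5


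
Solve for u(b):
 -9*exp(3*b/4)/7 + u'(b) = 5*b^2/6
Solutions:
 u(b) = C1 + 5*b^3/18 + 12*exp(3*b/4)/7


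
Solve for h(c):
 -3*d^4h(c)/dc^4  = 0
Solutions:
 h(c) = C1 + C2*c + C3*c^2 + C4*c^3


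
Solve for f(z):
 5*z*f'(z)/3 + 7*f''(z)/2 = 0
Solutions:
 f(z) = C1 + C2*erf(sqrt(105)*z/21)


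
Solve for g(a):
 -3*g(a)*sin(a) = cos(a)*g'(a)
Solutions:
 g(a) = C1*cos(a)^3


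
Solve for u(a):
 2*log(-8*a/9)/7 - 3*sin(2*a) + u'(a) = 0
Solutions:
 u(a) = C1 - 2*a*log(-a)/7 - 6*a*log(2)/7 + 2*a/7 + 4*a*log(3)/7 - 3*cos(2*a)/2


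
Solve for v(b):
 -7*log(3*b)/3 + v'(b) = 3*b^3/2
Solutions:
 v(b) = C1 + 3*b^4/8 + 7*b*log(b)/3 - 7*b/3 + 7*b*log(3)/3


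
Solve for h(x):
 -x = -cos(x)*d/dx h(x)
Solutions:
 h(x) = C1 + Integral(x/cos(x), x)


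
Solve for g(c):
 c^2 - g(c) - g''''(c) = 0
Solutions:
 g(c) = c^2 + (C1*sin(sqrt(2)*c/2) + C2*cos(sqrt(2)*c/2))*exp(-sqrt(2)*c/2) + (C3*sin(sqrt(2)*c/2) + C4*cos(sqrt(2)*c/2))*exp(sqrt(2)*c/2)


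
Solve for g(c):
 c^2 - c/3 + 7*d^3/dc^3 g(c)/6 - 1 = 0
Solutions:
 g(c) = C1 + C2*c + C3*c^2 - c^5/70 + c^4/84 + c^3/7


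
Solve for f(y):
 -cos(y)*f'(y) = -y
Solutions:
 f(y) = C1 + Integral(y/cos(y), y)


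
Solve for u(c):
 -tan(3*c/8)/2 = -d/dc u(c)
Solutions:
 u(c) = C1 - 4*log(cos(3*c/8))/3


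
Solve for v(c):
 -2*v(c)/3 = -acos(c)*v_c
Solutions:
 v(c) = C1*exp(2*Integral(1/acos(c), c)/3)


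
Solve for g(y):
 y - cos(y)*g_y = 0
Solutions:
 g(y) = C1 + Integral(y/cos(y), y)


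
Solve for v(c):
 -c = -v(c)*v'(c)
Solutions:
 v(c) = -sqrt(C1 + c^2)
 v(c) = sqrt(C1 + c^2)


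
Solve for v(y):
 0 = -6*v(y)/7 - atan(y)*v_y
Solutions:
 v(y) = C1*exp(-6*Integral(1/atan(y), y)/7)


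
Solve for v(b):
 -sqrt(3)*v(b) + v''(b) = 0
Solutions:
 v(b) = C1*exp(-3^(1/4)*b) + C2*exp(3^(1/4)*b)


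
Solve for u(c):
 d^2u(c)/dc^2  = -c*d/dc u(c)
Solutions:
 u(c) = C1 + C2*erf(sqrt(2)*c/2)


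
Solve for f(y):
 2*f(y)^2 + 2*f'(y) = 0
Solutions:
 f(y) = 1/(C1 + y)


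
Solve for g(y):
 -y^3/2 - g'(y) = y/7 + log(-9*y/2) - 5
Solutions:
 g(y) = C1 - y^4/8 - y^2/14 - y*log(-y) + y*(-2*log(3) + log(2) + 6)


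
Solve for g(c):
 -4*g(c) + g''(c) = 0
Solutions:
 g(c) = C1*exp(-2*c) + C2*exp(2*c)


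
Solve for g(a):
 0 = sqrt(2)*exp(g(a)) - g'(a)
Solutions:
 g(a) = log(-1/(C1 + sqrt(2)*a))


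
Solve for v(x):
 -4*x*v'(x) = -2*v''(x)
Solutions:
 v(x) = C1 + C2*erfi(x)


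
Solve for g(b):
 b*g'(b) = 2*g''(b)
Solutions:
 g(b) = C1 + C2*erfi(b/2)


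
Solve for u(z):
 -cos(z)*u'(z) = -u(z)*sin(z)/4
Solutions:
 u(z) = C1/cos(z)^(1/4)


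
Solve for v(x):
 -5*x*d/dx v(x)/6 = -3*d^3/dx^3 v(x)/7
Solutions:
 v(x) = C1 + Integral(C2*airyai(420^(1/3)*x/6) + C3*airybi(420^(1/3)*x/6), x)


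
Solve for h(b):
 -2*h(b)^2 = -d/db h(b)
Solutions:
 h(b) = -1/(C1 + 2*b)


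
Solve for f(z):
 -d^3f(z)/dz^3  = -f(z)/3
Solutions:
 f(z) = C3*exp(3^(2/3)*z/3) + (C1*sin(3^(1/6)*z/2) + C2*cos(3^(1/6)*z/2))*exp(-3^(2/3)*z/6)


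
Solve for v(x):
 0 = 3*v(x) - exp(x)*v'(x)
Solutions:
 v(x) = C1*exp(-3*exp(-x))


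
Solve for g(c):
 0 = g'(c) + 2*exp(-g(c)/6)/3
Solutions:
 g(c) = 6*log(C1 - c/9)


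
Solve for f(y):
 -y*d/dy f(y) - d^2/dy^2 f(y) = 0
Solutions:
 f(y) = C1 + C2*erf(sqrt(2)*y/2)


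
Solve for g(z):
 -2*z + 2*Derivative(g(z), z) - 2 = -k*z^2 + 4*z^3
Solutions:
 g(z) = C1 - k*z^3/6 + z^4/2 + z^2/2 + z


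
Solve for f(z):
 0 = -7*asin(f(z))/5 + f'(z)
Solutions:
 Integral(1/asin(_y), (_y, f(z))) = C1 + 7*z/5


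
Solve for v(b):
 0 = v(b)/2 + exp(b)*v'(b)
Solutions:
 v(b) = C1*exp(exp(-b)/2)


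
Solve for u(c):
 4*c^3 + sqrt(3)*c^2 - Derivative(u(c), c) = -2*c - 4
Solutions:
 u(c) = C1 + c^4 + sqrt(3)*c^3/3 + c^2 + 4*c


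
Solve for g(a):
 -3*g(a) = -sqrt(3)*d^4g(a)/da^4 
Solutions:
 g(a) = C1*exp(-3^(1/8)*a) + C2*exp(3^(1/8)*a) + C3*sin(3^(1/8)*a) + C4*cos(3^(1/8)*a)


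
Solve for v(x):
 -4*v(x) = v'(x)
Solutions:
 v(x) = C1*exp(-4*x)


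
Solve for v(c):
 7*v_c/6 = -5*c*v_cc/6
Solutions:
 v(c) = C1 + C2/c^(2/5)


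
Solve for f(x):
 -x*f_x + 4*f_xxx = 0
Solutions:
 f(x) = C1 + Integral(C2*airyai(2^(1/3)*x/2) + C3*airybi(2^(1/3)*x/2), x)


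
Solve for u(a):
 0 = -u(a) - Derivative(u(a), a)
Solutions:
 u(a) = C1*exp(-a)


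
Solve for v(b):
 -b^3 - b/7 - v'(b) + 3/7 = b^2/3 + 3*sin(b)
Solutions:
 v(b) = C1 - b^4/4 - b^3/9 - b^2/14 + 3*b/7 + 3*cos(b)


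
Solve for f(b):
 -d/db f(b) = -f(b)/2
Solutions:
 f(b) = C1*exp(b/2)


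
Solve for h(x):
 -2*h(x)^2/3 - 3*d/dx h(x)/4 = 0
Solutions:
 h(x) = 9/(C1 + 8*x)


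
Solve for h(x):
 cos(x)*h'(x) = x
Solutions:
 h(x) = C1 + Integral(x/cos(x), x)


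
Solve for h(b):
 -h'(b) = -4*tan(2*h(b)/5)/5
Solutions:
 h(b) = -5*asin(C1*exp(8*b/25))/2 + 5*pi/2
 h(b) = 5*asin(C1*exp(8*b/25))/2


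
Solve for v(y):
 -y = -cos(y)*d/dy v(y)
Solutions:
 v(y) = C1 + Integral(y/cos(y), y)


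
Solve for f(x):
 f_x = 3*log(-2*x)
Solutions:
 f(x) = C1 + 3*x*log(-x) + 3*x*(-1 + log(2))


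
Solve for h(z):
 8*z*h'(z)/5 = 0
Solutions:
 h(z) = C1


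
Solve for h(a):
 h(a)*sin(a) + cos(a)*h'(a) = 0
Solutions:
 h(a) = C1*cos(a)


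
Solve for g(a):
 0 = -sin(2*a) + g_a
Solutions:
 g(a) = C1 - cos(2*a)/2


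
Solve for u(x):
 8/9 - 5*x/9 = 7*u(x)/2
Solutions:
 u(x) = 16/63 - 10*x/63


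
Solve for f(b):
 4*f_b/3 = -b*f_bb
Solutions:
 f(b) = C1 + C2/b^(1/3)


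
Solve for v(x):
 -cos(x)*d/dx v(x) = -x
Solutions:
 v(x) = C1 + Integral(x/cos(x), x)


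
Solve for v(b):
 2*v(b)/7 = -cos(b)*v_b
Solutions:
 v(b) = C1*(sin(b) - 1)^(1/7)/(sin(b) + 1)^(1/7)


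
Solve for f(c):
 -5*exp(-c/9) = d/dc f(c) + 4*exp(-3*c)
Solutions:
 f(c) = C1 + 4*exp(-3*c)/3 + 45*exp(-c/9)


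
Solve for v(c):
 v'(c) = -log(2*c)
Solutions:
 v(c) = C1 - c*log(c) - c*log(2) + c


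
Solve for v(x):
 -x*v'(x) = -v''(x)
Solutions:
 v(x) = C1 + C2*erfi(sqrt(2)*x/2)


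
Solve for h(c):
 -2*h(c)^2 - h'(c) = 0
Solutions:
 h(c) = 1/(C1 + 2*c)


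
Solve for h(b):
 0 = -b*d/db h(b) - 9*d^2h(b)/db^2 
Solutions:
 h(b) = C1 + C2*erf(sqrt(2)*b/6)


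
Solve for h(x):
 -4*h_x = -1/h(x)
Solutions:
 h(x) = -sqrt(C1 + 2*x)/2
 h(x) = sqrt(C1 + 2*x)/2


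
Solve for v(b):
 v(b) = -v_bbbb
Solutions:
 v(b) = (C1*sin(sqrt(2)*b/2) + C2*cos(sqrt(2)*b/2))*exp(-sqrt(2)*b/2) + (C3*sin(sqrt(2)*b/2) + C4*cos(sqrt(2)*b/2))*exp(sqrt(2)*b/2)


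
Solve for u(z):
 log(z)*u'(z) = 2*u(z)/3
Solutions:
 u(z) = C1*exp(2*li(z)/3)


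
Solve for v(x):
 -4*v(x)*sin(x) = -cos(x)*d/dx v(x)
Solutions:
 v(x) = C1/cos(x)^4


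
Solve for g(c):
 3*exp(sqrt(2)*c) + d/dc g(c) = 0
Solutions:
 g(c) = C1 - 3*sqrt(2)*exp(sqrt(2)*c)/2


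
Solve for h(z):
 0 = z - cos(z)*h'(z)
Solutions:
 h(z) = C1 + Integral(z/cos(z), z)


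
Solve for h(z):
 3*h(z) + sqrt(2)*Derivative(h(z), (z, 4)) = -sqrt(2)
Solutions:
 h(z) = (C1*sin(2^(3/8)*3^(1/4)*z/2) + C2*cos(2^(3/8)*3^(1/4)*z/2))*exp(-2^(3/8)*3^(1/4)*z/2) + (C3*sin(2^(3/8)*3^(1/4)*z/2) + C4*cos(2^(3/8)*3^(1/4)*z/2))*exp(2^(3/8)*3^(1/4)*z/2) - sqrt(2)/3


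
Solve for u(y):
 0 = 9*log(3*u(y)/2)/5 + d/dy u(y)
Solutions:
 -5*Integral(1/(-log(_y) - log(3) + log(2)), (_y, u(y)))/9 = C1 - y


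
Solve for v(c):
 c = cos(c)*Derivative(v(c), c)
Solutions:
 v(c) = C1 + Integral(c/cos(c), c)


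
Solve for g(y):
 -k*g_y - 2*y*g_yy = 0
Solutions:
 g(y) = C1 + y^(1 - re(k)/2)*(C2*sin(log(y)*Abs(im(k))/2) + C3*cos(log(y)*im(k)/2))


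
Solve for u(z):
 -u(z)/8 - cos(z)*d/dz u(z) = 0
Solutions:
 u(z) = C1*(sin(z) - 1)^(1/16)/(sin(z) + 1)^(1/16)


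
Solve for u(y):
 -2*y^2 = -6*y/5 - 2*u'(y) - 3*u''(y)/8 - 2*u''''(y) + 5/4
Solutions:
 u(y) = C1 + C2*exp(-y*(-(32 + 5*sqrt(41))^(1/3) + (32 + 5*sqrt(41))^(-1/3))/8)*sin(sqrt(3)*y*((32 + 5*sqrt(41))^(-1/3) + (32 + 5*sqrt(41))^(1/3))/8) + C3*exp(-y*(-(32 + 5*sqrt(41))^(1/3) + (32 + 5*sqrt(41))^(-1/3))/8)*cos(sqrt(3)*y*((32 + 5*sqrt(41))^(-1/3) + (32 + 5*sqrt(41))^(1/3))/8) + C4*exp(y*(-(32 + 5*sqrt(41))^(1/3) + (32 + 5*sqrt(41))^(-1/3))/4) + y^3/3 - 39*y^2/80 + 517*y/640


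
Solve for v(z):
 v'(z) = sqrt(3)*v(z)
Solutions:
 v(z) = C1*exp(sqrt(3)*z)


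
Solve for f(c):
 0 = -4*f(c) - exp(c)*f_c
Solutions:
 f(c) = C1*exp(4*exp(-c))


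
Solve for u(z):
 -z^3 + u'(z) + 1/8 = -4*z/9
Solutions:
 u(z) = C1 + z^4/4 - 2*z^2/9 - z/8


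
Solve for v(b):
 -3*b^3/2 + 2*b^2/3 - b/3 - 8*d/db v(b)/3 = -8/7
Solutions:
 v(b) = C1 - 9*b^4/64 + b^3/12 - b^2/16 + 3*b/7


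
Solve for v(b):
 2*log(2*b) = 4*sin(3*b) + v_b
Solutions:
 v(b) = C1 + 2*b*log(b) - 2*b + 2*b*log(2) + 4*cos(3*b)/3


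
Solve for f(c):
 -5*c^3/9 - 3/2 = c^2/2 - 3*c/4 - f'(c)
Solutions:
 f(c) = C1 + 5*c^4/36 + c^3/6 - 3*c^2/8 + 3*c/2


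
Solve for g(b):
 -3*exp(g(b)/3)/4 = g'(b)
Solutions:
 g(b) = 3*log(1/(C1 + 3*b)) + 3*log(12)


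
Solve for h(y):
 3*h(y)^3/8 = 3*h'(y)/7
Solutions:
 h(y) = -2*sqrt(-1/(C1 + 7*y))
 h(y) = 2*sqrt(-1/(C1 + 7*y))


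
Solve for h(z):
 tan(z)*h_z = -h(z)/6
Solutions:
 h(z) = C1/sin(z)^(1/6)


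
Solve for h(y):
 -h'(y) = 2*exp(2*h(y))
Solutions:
 h(y) = log(-sqrt(-1/(C1 - 2*y))) - log(2)/2
 h(y) = log(-1/(C1 - 2*y))/2 - log(2)/2


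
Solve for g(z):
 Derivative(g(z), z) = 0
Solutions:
 g(z) = C1


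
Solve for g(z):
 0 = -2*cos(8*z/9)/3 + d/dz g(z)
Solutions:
 g(z) = C1 + 3*sin(8*z/9)/4


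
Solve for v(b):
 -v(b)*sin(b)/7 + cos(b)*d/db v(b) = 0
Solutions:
 v(b) = C1/cos(b)^(1/7)


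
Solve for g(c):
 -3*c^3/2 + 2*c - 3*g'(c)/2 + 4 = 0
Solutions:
 g(c) = C1 - c^4/4 + 2*c^2/3 + 8*c/3


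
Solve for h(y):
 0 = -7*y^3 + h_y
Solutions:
 h(y) = C1 + 7*y^4/4


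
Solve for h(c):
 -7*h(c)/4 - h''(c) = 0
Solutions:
 h(c) = C1*sin(sqrt(7)*c/2) + C2*cos(sqrt(7)*c/2)


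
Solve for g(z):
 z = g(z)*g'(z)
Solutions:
 g(z) = -sqrt(C1 + z^2)
 g(z) = sqrt(C1 + z^2)


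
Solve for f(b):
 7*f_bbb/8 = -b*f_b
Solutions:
 f(b) = C1 + Integral(C2*airyai(-2*7^(2/3)*b/7) + C3*airybi(-2*7^(2/3)*b/7), b)


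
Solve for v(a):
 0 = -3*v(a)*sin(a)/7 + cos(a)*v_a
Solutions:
 v(a) = C1/cos(a)^(3/7)


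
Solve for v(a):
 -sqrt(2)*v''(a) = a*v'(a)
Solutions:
 v(a) = C1 + C2*erf(2^(1/4)*a/2)


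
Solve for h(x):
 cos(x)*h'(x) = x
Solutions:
 h(x) = C1 + Integral(x/cos(x), x)


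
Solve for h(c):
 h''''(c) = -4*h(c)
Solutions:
 h(c) = (C1*sin(c) + C2*cos(c))*exp(-c) + (C3*sin(c) + C4*cos(c))*exp(c)


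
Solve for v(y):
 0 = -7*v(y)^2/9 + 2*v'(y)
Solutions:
 v(y) = -18/(C1 + 7*y)


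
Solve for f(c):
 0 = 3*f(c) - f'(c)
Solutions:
 f(c) = C1*exp(3*c)


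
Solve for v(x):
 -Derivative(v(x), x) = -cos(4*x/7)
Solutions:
 v(x) = C1 + 7*sin(4*x/7)/4


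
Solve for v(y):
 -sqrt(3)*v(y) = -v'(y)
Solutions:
 v(y) = C1*exp(sqrt(3)*y)


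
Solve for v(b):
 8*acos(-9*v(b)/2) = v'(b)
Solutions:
 Integral(1/acos(-9*_y/2), (_y, v(b))) = C1 + 8*b


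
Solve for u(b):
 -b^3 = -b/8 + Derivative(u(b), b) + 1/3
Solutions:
 u(b) = C1 - b^4/4 + b^2/16 - b/3


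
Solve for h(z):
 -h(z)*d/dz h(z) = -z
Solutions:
 h(z) = -sqrt(C1 + z^2)
 h(z) = sqrt(C1 + z^2)


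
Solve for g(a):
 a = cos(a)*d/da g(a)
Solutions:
 g(a) = C1 + Integral(a/cos(a), a)


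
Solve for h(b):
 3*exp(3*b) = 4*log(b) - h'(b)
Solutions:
 h(b) = C1 + 4*b*log(b) - 4*b - exp(3*b)


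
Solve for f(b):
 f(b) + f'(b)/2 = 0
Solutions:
 f(b) = C1*exp(-2*b)


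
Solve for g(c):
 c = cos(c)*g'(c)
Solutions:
 g(c) = C1 + Integral(c/cos(c), c)


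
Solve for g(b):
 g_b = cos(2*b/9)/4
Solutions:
 g(b) = C1 + 9*sin(2*b/9)/8


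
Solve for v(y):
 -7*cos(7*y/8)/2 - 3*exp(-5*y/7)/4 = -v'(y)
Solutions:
 v(y) = C1 + 4*sin(7*y/8) - 21*exp(-5*y/7)/20


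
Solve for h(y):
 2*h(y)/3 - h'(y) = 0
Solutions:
 h(y) = C1*exp(2*y/3)


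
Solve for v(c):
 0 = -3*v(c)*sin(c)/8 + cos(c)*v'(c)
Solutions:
 v(c) = C1/cos(c)^(3/8)


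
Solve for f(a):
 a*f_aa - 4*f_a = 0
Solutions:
 f(a) = C1 + C2*a^5


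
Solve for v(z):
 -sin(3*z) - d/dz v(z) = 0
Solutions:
 v(z) = C1 + cos(3*z)/3


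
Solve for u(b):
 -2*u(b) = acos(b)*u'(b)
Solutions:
 u(b) = C1*exp(-2*Integral(1/acos(b), b))


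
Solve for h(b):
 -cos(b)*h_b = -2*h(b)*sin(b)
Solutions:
 h(b) = C1/cos(b)^2


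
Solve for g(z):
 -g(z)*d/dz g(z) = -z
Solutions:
 g(z) = -sqrt(C1 + z^2)
 g(z) = sqrt(C1 + z^2)


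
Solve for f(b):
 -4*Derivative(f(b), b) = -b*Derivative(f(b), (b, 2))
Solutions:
 f(b) = C1 + C2*b^5


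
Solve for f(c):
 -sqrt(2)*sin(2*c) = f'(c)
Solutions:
 f(c) = C1 + sqrt(2)*cos(2*c)/2


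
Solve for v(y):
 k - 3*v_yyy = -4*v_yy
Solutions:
 v(y) = C1 + C2*y + C3*exp(4*y/3) - k*y^2/8


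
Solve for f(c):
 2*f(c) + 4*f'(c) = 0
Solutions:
 f(c) = C1*exp(-c/2)


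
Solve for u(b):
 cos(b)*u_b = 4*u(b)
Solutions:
 u(b) = C1*(sin(b)^2 + 2*sin(b) + 1)/(sin(b)^2 - 2*sin(b) + 1)


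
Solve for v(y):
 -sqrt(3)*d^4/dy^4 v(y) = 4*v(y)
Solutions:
 v(y) = (C1*sin(3^(7/8)*y/3) + C2*cos(3^(7/8)*y/3))*exp(-3^(7/8)*y/3) + (C3*sin(3^(7/8)*y/3) + C4*cos(3^(7/8)*y/3))*exp(3^(7/8)*y/3)


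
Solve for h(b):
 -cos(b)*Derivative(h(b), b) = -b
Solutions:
 h(b) = C1 + Integral(b/cos(b), b)


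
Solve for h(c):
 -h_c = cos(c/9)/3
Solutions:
 h(c) = C1 - 3*sin(c/9)


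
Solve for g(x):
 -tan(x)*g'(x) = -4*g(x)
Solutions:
 g(x) = C1*sin(x)^4


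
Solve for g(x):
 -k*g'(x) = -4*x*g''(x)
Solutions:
 g(x) = C1 + x^(re(k)/4 + 1)*(C2*sin(log(x)*Abs(im(k))/4) + C3*cos(log(x)*im(k)/4))


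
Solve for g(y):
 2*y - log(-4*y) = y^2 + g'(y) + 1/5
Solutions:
 g(y) = C1 - y^3/3 + y^2 - y*log(-y) + y*(4/5 - 2*log(2))


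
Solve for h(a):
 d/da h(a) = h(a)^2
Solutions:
 h(a) = -1/(C1 + a)


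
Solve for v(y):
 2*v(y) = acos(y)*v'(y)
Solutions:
 v(y) = C1*exp(2*Integral(1/acos(y), y))


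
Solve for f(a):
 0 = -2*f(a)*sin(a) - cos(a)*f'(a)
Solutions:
 f(a) = C1*cos(a)^2


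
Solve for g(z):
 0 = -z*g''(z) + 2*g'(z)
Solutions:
 g(z) = C1 + C2*z^3


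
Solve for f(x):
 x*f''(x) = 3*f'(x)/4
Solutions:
 f(x) = C1 + C2*x^(7/4)


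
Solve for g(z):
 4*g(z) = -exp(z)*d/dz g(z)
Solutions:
 g(z) = C1*exp(4*exp(-z))


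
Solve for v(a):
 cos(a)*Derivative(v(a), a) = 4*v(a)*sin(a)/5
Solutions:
 v(a) = C1/cos(a)^(4/5)


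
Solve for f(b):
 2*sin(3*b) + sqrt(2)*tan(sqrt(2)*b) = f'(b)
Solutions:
 f(b) = C1 - log(cos(sqrt(2)*b)) - 2*cos(3*b)/3


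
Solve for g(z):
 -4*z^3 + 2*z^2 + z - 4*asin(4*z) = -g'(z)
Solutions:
 g(z) = C1 + z^4 - 2*z^3/3 - z^2/2 + 4*z*asin(4*z) + sqrt(1 - 16*z^2)


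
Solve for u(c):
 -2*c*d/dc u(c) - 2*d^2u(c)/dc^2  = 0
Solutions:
 u(c) = C1 + C2*erf(sqrt(2)*c/2)


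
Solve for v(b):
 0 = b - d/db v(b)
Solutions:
 v(b) = C1 + b^2/2


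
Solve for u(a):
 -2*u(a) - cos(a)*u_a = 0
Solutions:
 u(a) = C1*(sin(a) - 1)/(sin(a) + 1)


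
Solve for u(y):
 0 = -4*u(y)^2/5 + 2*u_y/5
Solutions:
 u(y) = -1/(C1 + 2*y)


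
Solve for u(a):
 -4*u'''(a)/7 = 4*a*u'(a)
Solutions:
 u(a) = C1 + Integral(C2*airyai(-7^(1/3)*a) + C3*airybi(-7^(1/3)*a), a)


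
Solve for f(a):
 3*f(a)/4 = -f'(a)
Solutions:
 f(a) = C1*exp(-3*a/4)


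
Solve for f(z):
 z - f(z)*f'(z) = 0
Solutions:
 f(z) = -sqrt(C1 + z^2)
 f(z) = sqrt(C1 + z^2)


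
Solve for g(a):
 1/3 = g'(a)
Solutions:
 g(a) = C1 + a/3


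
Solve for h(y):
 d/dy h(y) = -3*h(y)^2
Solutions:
 h(y) = 1/(C1 + 3*y)


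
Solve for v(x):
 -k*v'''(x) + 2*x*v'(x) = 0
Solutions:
 v(x) = C1 + Integral(C2*airyai(2^(1/3)*x*(1/k)^(1/3)) + C3*airybi(2^(1/3)*x*(1/k)^(1/3)), x)


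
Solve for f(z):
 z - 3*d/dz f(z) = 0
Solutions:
 f(z) = C1 + z^2/6


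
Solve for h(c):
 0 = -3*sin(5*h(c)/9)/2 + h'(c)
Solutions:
 -3*c/2 + 9*log(cos(5*h(c)/9) - 1)/10 - 9*log(cos(5*h(c)/9) + 1)/10 = C1


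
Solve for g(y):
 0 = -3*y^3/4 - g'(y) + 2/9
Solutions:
 g(y) = C1 - 3*y^4/16 + 2*y/9


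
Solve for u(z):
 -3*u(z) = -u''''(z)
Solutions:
 u(z) = C1*exp(-3^(1/4)*z) + C2*exp(3^(1/4)*z) + C3*sin(3^(1/4)*z) + C4*cos(3^(1/4)*z)


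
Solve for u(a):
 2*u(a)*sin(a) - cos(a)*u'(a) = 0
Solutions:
 u(a) = C1/cos(a)^2


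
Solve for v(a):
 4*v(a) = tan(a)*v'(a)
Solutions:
 v(a) = C1*sin(a)^4


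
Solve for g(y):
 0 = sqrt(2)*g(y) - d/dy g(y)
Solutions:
 g(y) = C1*exp(sqrt(2)*y)


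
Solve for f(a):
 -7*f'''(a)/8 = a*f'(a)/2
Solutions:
 f(a) = C1 + Integral(C2*airyai(-14^(2/3)*a/7) + C3*airybi(-14^(2/3)*a/7), a)


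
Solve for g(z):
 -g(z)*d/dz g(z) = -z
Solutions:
 g(z) = -sqrt(C1 + z^2)
 g(z) = sqrt(C1 + z^2)


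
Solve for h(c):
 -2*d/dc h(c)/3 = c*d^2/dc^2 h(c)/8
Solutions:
 h(c) = C1 + C2/c^(13/3)


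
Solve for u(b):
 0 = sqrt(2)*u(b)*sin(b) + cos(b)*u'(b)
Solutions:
 u(b) = C1*cos(b)^(sqrt(2))


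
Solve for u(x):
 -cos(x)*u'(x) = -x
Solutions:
 u(x) = C1 + Integral(x/cos(x), x)


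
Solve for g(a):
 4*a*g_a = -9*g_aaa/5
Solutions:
 g(a) = C1 + Integral(C2*airyai(-60^(1/3)*a/3) + C3*airybi(-60^(1/3)*a/3), a)


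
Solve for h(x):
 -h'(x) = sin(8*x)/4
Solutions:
 h(x) = C1 + cos(8*x)/32


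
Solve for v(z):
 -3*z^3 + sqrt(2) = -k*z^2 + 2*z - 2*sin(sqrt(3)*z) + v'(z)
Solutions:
 v(z) = C1 + k*z^3/3 - 3*z^4/4 - z^2 + sqrt(2)*z - 2*sqrt(3)*cos(sqrt(3)*z)/3


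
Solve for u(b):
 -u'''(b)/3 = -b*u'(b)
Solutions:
 u(b) = C1 + Integral(C2*airyai(3^(1/3)*b) + C3*airybi(3^(1/3)*b), b)


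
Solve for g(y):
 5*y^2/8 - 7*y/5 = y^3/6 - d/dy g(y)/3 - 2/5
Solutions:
 g(y) = C1 + y^4/8 - 5*y^3/8 + 21*y^2/10 - 6*y/5


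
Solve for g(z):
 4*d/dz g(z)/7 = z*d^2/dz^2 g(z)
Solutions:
 g(z) = C1 + C2*z^(11/7)


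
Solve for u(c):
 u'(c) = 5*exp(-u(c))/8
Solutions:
 u(c) = log(C1 + 5*c/8)


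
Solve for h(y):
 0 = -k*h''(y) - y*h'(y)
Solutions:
 h(y) = C1 + C2*sqrt(k)*erf(sqrt(2)*y*sqrt(1/k)/2)


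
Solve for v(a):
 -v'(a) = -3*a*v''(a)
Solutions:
 v(a) = C1 + C2*a^(4/3)


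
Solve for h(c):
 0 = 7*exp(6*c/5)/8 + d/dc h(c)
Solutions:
 h(c) = C1 - 35*exp(6*c/5)/48


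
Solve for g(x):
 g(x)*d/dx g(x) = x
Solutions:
 g(x) = -sqrt(C1 + x^2)
 g(x) = sqrt(C1 + x^2)


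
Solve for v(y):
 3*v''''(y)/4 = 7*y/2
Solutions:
 v(y) = C1 + C2*y + C3*y^2 + C4*y^3 + 7*y^5/180


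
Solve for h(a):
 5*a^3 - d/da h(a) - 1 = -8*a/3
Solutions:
 h(a) = C1 + 5*a^4/4 + 4*a^2/3 - a


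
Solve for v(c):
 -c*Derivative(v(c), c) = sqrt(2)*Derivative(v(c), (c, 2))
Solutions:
 v(c) = C1 + C2*erf(2^(1/4)*c/2)


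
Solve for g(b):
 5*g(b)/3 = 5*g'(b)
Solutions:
 g(b) = C1*exp(b/3)


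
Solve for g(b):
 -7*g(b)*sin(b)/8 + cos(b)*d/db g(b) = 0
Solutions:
 g(b) = C1/cos(b)^(7/8)


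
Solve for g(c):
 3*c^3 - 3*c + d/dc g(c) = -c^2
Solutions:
 g(c) = C1 - 3*c^4/4 - c^3/3 + 3*c^2/2


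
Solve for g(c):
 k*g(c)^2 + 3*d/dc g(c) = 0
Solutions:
 g(c) = 3/(C1 + c*k)


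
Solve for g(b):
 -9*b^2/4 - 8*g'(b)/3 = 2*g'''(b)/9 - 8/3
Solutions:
 g(b) = C1 + C2*sin(2*sqrt(3)*b) + C3*cos(2*sqrt(3)*b) - 9*b^3/32 + 73*b/64


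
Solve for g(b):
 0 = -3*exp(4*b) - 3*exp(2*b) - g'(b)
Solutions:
 g(b) = C1 - 3*exp(4*b)/4 - 3*exp(2*b)/2


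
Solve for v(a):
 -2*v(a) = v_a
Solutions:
 v(a) = C1*exp(-2*a)


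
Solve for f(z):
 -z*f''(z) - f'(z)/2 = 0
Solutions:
 f(z) = C1 + C2*sqrt(z)


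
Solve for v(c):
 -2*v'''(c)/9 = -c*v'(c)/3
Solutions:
 v(c) = C1 + Integral(C2*airyai(2^(2/3)*3^(1/3)*c/2) + C3*airybi(2^(2/3)*3^(1/3)*c/2), c)


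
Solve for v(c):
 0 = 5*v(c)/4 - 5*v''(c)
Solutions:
 v(c) = C1*exp(-c/2) + C2*exp(c/2)


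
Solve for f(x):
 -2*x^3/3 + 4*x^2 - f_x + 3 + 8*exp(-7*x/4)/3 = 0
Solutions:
 f(x) = C1 - x^4/6 + 4*x^3/3 + 3*x - 32*exp(-7*x/4)/21


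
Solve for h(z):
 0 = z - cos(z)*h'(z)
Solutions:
 h(z) = C1 + Integral(z/cos(z), z)


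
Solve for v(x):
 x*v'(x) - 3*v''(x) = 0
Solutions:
 v(x) = C1 + C2*erfi(sqrt(6)*x/6)


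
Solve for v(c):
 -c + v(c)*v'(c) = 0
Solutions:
 v(c) = -sqrt(C1 + c^2)
 v(c) = sqrt(C1 + c^2)


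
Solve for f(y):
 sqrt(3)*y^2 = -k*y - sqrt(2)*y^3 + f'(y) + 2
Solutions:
 f(y) = C1 + k*y^2/2 + sqrt(2)*y^4/4 + sqrt(3)*y^3/3 - 2*y


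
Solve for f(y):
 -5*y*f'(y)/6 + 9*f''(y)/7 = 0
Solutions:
 f(y) = C1 + C2*erfi(sqrt(105)*y/18)


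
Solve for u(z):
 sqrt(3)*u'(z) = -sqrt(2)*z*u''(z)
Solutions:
 u(z) = C1 + C2*z^(1 - sqrt(6)/2)


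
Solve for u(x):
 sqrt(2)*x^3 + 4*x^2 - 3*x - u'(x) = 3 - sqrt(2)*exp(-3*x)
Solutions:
 u(x) = C1 + sqrt(2)*x^4/4 + 4*x^3/3 - 3*x^2/2 - 3*x - sqrt(2)*exp(-3*x)/3


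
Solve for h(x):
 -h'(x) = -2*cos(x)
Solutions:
 h(x) = C1 + 2*sin(x)


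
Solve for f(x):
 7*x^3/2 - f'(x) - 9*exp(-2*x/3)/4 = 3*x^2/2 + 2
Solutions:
 f(x) = C1 + 7*x^4/8 - x^3/2 - 2*x + 27*exp(-2*x/3)/8


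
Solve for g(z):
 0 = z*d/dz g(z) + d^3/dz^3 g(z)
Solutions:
 g(z) = C1 + Integral(C2*airyai(-z) + C3*airybi(-z), z)


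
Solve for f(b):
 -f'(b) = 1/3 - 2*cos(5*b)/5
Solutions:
 f(b) = C1 - b/3 + 2*sin(5*b)/25


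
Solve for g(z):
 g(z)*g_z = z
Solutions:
 g(z) = -sqrt(C1 + z^2)
 g(z) = sqrt(C1 + z^2)


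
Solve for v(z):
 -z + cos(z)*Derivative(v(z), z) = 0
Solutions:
 v(z) = C1 + Integral(z/cos(z), z)


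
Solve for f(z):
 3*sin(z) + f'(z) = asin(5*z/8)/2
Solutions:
 f(z) = C1 + z*asin(5*z/8)/2 + sqrt(64 - 25*z^2)/10 + 3*cos(z)


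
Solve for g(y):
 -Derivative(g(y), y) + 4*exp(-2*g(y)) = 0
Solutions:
 g(y) = log(-sqrt(C1 + 8*y))
 g(y) = log(C1 + 8*y)/2


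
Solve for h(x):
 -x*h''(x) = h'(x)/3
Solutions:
 h(x) = C1 + C2*x^(2/3)


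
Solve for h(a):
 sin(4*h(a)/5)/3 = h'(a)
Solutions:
 -a/3 + 5*log(cos(4*h(a)/5) - 1)/8 - 5*log(cos(4*h(a)/5) + 1)/8 = C1


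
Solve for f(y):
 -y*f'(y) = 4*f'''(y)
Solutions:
 f(y) = C1 + Integral(C2*airyai(-2^(1/3)*y/2) + C3*airybi(-2^(1/3)*y/2), y)


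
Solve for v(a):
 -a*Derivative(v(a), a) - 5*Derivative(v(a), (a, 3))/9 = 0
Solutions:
 v(a) = C1 + Integral(C2*airyai(-15^(2/3)*a/5) + C3*airybi(-15^(2/3)*a/5), a)


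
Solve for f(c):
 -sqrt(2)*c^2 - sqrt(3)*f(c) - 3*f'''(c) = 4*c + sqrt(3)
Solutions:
 f(c) = C3*exp(-3^(5/6)*c/3) - sqrt(6)*c^2/3 - 4*sqrt(3)*c/3 + (C1*sin(3^(1/3)*c/2) + C2*cos(3^(1/3)*c/2))*exp(3^(5/6)*c/6) - 1


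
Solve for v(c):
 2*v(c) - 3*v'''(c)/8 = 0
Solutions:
 v(c) = C3*exp(2*2^(1/3)*3^(2/3)*c/3) + (C1*sin(2^(1/3)*3^(1/6)*c) + C2*cos(2^(1/3)*3^(1/6)*c))*exp(-2^(1/3)*3^(2/3)*c/3)


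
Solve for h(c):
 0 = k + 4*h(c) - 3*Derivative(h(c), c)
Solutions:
 h(c) = C1*exp(4*c/3) - k/4


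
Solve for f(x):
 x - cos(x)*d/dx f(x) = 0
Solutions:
 f(x) = C1 + Integral(x/cos(x), x)


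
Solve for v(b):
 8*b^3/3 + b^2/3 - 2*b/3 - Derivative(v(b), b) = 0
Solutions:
 v(b) = C1 + 2*b^4/3 + b^3/9 - b^2/3


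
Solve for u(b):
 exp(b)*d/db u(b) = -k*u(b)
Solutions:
 u(b) = C1*exp(k*exp(-b))


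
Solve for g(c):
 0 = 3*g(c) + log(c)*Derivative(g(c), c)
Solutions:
 g(c) = C1*exp(-3*li(c))


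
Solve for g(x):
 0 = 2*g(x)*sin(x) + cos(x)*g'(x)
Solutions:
 g(x) = C1*cos(x)^2


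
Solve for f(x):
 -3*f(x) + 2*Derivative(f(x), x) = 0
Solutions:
 f(x) = C1*exp(3*x/2)


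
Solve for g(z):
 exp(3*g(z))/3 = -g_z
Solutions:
 g(z) = log((-1 - sqrt(3)*I)*(1/(C1 + z))^(1/3)/2)
 g(z) = log((-1 + sqrt(3)*I)*(1/(C1 + z))^(1/3)/2)
 g(z) = log(1/(C1 + z))/3


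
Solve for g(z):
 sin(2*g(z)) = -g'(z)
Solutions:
 g(z) = pi - acos((-C1 - exp(4*z))/(C1 - exp(4*z)))/2
 g(z) = acos((-C1 - exp(4*z))/(C1 - exp(4*z)))/2


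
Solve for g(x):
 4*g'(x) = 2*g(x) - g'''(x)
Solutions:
 g(x) = C1*exp(x*(-3*(1 + sqrt(273)/9)^(1/3) + 4/(1 + sqrt(273)/9)^(1/3))/6)*sin(sqrt(3)*x*(4/(1 + sqrt(273)/9)^(1/3) + 3*(1 + sqrt(273)/9)^(1/3))/6) + C2*exp(x*(-3*(1 + sqrt(273)/9)^(1/3) + 4/(1 + sqrt(273)/9)^(1/3))/6)*cos(sqrt(3)*x*(4/(1 + sqrt(273)/9)^(1/3) + 3*(1 + sqrt(273)/9)^(1/3))/6) + C3*exp(x*(-4/(3*(1 + sqrt(273)/9)^(1/3)) + (1 + sqrt(273)/9)^(1/3)))


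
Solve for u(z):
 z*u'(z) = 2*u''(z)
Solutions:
 u(z) = C1 + C2*erfi(z/2)


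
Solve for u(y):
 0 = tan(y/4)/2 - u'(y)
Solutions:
 u(y) = C1 - 2*log(cos(y/4))


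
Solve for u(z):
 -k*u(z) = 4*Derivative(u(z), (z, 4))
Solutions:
 u(z) = C1*exp(-sqrt(2)*z*(-k)^(1/4)/2) + C2*exp(sqrt(2)*z*(-k)^(1/4)/2) + C3*exp(-sqrt(2)*I*z*(-k)^(1/4)/2) + C4*exp(sqrt(2)*I*z*(-k)^(1/4)/2)


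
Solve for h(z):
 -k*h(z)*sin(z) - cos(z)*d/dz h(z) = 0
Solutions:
 h(z) = C1*exp(k*log(cos(z)))


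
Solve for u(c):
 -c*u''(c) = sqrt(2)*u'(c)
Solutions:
 u(c) = C1 + C2*c^(1 - sqrt(2))


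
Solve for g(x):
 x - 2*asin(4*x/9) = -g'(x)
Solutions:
 g(x) = C1 - x^2/2 + 2*x*asin(4*x/9) + sqrt(81 - 16*x^2)/2


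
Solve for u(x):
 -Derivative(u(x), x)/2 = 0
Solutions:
 u(x) = C1


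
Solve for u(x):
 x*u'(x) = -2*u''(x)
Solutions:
 u(x) = C1 + C2*erf(x/2)


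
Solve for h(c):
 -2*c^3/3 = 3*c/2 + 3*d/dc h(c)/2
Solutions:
 h(c) = C1 - c^4/9 - c^2/2


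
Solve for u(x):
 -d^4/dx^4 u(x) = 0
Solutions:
 u(x) = C1 + C2*x + C3*x^2 + C4*x^3


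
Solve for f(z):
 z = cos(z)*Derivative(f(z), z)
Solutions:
 f(z) = C1 + Integral(z/cos(z), z)


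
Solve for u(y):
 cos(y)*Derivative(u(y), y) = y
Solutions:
 u(y) = C1 + Integral(y/cos(y), y)


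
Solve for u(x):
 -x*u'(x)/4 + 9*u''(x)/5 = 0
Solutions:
 u(x) = C1 + C2*erfi(sqrt(10)*x/12)


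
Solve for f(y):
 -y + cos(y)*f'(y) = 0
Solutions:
 f(y) = C1 + Integral(y/cos(y), y)


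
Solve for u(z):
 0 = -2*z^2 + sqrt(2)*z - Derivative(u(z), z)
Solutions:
 u(z) = C1 - 2*z^3/3 + sqrt(2)*z^2/2


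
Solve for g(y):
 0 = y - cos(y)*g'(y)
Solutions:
 g(y) = C1 + Integral(y/cos(y), y)


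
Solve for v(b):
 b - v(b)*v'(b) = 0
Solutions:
 v(b) = -sqrt(C1 + b^2)
 v(b) = sqrt(C1 + b^2)


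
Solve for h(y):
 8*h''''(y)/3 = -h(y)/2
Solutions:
 h(y) = (C1*sin(sqrt(2)*3^(1/4)*y/4) + C2*cos(sqrt(2)*3^(1/4)*y/4))*exp(-sqrt(2)*3^(1/4)*y/4) + (C3*sin(sqrt(2)*3^(1/4)*y/4) + C4*cos(sqrt(2)*3^(1/4)*y/4))*exp(sqrt(2)*3^(1/4)*y/4)


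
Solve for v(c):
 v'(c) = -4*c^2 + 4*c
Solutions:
 v(c) = C1 - 4*c^3/3 + 2*c^2


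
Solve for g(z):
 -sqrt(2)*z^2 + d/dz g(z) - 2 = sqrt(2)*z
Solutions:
 g(z) = C1 + sqrt(2)*z^3/3 + sqrt(2)*z^2/2 + 2*z


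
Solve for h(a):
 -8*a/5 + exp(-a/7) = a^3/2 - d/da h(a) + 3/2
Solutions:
 h(a) = C1 + a^4/8 + 4*a^2/5 + 3*a/2 + 7*exp(-a/7)


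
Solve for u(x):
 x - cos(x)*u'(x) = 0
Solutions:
 u(x) = C1 + Integral(x/cos(x), x)


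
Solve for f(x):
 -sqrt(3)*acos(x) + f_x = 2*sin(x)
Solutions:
 f(x) = C1 + sqrt(3)*(x*acos(x) - sqrt(1 - x^2)) - 2*cos(x)


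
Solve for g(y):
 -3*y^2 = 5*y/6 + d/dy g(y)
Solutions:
 g(y) = C1 - y^3 - 5*y^2/12


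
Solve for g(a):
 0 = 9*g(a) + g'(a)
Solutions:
 g(a) = C1*exp(-9*a)


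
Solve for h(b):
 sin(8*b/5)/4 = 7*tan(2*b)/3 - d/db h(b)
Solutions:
 h(b) = C1 - 7*log(cos(2*b))/6 + 5*cos(8*b/5)/32


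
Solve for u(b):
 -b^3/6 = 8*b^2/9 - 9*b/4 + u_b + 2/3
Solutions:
 u(b) = C1 - b^4/24 - 8*b^3/27 + 9*b^2/8 - 2*b/3


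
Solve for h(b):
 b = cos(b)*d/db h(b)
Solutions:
 h(b) = C1 + Integral(b/cos(b), b)


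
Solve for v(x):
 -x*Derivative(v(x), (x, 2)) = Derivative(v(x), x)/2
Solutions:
 v(x) = C1 + C2*sqrt(x)


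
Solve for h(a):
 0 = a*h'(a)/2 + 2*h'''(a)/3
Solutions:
 h(a) = C1 + Integral(C2*airyai(-6^(1/3)*a/2) + C3*airybi(-6^(1/3)*a/2), a)


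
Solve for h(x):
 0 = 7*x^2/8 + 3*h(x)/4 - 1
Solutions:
 h(x) = 4/3 - 7*x^2/6


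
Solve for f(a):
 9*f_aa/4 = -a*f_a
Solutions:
 f(a) = C1 + C2*erf(sqrt(2)*a/3)


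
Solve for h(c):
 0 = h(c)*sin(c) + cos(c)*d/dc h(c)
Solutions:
 h(c) = C1*cos(c)


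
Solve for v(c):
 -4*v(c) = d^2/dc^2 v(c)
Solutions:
 v(c) = C1*sin(2*c) + C2*cos(2*c)


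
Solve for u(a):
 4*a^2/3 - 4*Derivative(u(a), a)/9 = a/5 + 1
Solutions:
 u(a) = C1 + a^3 - 9*a^2/40 - 9*a/4


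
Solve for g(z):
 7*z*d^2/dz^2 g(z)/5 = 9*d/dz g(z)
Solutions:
 g(z) = C1 + C2*z^(52/7)


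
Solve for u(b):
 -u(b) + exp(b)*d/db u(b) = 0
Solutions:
 u(b) = C1*exp(-exp(-b))


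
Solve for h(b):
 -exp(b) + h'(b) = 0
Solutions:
 h(b) = C1 + exp(b)


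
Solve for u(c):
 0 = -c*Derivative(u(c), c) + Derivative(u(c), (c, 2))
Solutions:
 u(c) = C1 + C2*erfi(sqrt(2)*c/2)


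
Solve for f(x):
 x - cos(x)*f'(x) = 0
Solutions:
 f(x) = C1 + Integral(x/cos(x), x)


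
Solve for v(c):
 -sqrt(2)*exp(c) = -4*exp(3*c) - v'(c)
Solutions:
 v(c) = C1 - 4*exp(3*c)/3 + sqrt(2)*exp(c)


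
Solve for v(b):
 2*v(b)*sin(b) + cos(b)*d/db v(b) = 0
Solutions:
 v(b) = C1*cos(b)^2


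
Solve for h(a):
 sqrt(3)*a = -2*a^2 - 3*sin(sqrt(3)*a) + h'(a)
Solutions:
 h(a) = C1 + 2*a^3/3 + sqrt(3)*a^2/2 - sqrt(3)*cos(sqrt(3)*a)


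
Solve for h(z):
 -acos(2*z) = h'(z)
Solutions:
 h(z) = C1 - z*acos(2*z) + sqrt(1 - 4*z^2)/2


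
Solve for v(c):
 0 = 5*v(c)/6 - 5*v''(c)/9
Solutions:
 v(c) = C1*exp(-sqrt(6)*c/2) + C2*exp(sqrt(6)*c/2)


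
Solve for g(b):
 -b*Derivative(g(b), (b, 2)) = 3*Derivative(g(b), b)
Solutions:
 g(b) = C1 + C2/b^2


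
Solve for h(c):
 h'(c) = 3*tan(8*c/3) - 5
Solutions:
 h(c) = C1 - 5*c - 9*log(cos(8*c/3))/8


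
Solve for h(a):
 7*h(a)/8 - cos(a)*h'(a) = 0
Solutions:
 h(a) = C1*(sin(a) + 1)^(7/16)/(sin(a) - 1)^(7/16)


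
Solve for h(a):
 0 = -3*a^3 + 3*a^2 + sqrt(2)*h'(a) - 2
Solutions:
 h(a) = C1 + 3*sqrt(2)*a^4/8 - sqrt(2)*a^3/2 + sqrt(2)*a


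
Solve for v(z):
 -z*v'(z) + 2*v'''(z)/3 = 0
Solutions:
 v(z) = C1 + Integral(C2*airyai(2^(2/3)*3^(1/3)*z/2) + C3*airybi(2^(2/3)*3^(1/3)*z/2), z)


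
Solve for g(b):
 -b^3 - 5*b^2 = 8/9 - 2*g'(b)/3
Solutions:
 g(b) = C1 + 3*b^4/8 + 5*b^3/2 + 4*b/3


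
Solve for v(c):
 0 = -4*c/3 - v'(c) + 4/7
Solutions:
 v(c) = C1 - 2*c^2/3 + 4*c/7


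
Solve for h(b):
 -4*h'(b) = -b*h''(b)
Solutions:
 h(b) = C1 + C2*b^5


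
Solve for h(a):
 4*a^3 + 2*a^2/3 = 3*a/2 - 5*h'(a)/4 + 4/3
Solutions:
 h(a) = C1 - 4*a^4/5 - 8*a^3/45 + 3*a^2/5 + 16*a/15


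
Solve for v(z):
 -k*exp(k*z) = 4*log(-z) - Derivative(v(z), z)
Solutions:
 v(z) = C1 + 4*z*log(-z) - 4*z + exp(k*z)


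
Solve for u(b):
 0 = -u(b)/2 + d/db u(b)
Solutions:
 u(b) = C1*exp(b/2)


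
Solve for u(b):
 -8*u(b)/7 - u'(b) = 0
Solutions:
 u(b) = C1*exp(-8*b/7)


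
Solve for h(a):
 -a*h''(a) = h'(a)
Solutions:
 h(a) = C1 + C2*log(a)


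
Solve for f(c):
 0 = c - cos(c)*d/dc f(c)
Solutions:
 f(c) = C1 + Integral(c/cos(c), c)


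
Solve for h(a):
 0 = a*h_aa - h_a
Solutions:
 h(a) = C1 + C2*a^2


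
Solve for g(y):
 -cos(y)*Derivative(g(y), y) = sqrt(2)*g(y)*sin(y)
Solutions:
 g(y) = C1*cos(y)^(sqrt(2))


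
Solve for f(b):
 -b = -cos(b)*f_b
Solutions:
 f(b) = C1 + Integral(b/cos(b), b)


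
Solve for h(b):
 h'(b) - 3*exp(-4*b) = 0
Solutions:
 h(b) = C1 - 3*exp(-4*b)/4


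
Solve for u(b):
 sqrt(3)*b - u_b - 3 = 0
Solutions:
 u(b) = C1 + sqrt(3)*b^2/2 - 3*b


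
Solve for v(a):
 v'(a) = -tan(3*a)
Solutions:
 v(a) = C1 + log(cos(3*a))/3


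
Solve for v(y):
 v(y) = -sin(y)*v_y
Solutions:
 v(y) = C1*sqrt(cos(y) + 1)/sqrt(cos(y) - 1)


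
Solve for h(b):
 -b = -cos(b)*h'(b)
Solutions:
 h(b) = C1 + Integral(b/cos(b), b)


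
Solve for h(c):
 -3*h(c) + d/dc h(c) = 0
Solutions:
 h(c) = C1*exp(3*c)
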